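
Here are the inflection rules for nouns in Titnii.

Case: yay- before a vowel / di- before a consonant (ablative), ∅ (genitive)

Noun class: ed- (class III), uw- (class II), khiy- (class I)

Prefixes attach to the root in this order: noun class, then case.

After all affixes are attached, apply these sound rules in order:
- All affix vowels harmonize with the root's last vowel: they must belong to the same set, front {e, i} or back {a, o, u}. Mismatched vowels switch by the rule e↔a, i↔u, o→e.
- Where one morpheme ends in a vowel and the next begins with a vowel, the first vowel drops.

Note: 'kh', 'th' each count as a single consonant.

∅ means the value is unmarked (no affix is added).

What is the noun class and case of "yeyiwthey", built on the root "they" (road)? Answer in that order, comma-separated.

class II, ablative

Segment: yay-uw-they.
noun class: uw- → class II.
case: yay/di- → ablative.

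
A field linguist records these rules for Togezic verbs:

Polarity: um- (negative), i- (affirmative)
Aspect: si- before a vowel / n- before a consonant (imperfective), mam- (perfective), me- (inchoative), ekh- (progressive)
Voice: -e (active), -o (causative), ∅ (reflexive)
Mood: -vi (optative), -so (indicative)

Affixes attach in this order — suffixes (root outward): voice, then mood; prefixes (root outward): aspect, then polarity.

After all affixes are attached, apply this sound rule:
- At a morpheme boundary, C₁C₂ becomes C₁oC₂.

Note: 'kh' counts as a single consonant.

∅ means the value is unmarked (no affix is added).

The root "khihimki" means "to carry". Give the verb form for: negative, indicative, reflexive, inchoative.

Attach aspect inchoative me- → mekhihimki.
voice = reflexive: zero marking, form stays mekhihimki.
Attach polarity negative um- → ummekhihimki.
Attach mood indicative -so → ummekhihimkiso.
Apply epenthesis: ummekhihimkiso → umomekhihimkiso.

umomekhihimkiso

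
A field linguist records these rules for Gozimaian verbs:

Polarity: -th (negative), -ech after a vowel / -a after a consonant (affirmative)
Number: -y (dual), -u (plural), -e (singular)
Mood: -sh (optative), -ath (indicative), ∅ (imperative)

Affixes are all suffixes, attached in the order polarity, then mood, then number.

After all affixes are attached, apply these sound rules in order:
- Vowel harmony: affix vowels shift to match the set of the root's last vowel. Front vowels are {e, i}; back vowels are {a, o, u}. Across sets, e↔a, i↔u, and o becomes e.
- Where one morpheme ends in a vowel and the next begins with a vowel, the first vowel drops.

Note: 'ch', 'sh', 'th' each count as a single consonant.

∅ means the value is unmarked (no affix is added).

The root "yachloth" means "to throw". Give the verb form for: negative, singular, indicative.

yachloththatha

Attach polarity negative -th → yachlothth.
Attach mood indicative -ath → yachloththath.
Attach number singular -e → yachloththathe.
Apply vowel harmony: yachloththathe → yachloththatha.
Vowel deletion: no change.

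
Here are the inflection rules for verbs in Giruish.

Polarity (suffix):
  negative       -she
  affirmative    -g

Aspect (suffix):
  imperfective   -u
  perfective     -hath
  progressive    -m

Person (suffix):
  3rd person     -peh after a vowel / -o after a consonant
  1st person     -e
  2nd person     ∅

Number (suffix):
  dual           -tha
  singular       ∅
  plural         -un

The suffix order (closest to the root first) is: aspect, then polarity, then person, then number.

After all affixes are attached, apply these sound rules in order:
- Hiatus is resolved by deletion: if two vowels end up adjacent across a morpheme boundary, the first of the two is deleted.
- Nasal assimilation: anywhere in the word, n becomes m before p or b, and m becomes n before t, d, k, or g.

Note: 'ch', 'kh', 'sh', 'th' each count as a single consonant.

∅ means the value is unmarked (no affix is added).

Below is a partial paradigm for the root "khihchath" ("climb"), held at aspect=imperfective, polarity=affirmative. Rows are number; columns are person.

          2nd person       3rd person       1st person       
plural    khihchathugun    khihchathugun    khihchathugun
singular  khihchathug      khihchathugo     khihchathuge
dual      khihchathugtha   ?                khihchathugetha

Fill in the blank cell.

khihchathugotha

Attach aspect imperfective -u → khihchathu.
Attach polarity affirmative -g → khihchathug.
Attach person 3rd person -o (after consonant 'g') → khihchathugo.
Attach number dual -tha → khihchathugotha.
Vowel deletion: no change.
Nasal assimilation: no change.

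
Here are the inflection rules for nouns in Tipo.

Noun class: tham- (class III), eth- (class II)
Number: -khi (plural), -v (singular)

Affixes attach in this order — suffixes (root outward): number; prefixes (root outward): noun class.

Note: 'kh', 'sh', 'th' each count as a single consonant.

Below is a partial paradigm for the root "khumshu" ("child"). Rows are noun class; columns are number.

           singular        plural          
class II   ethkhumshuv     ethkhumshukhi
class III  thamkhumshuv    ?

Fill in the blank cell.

thamkhumshukhi

Attach noun class class III tham- → thamkhumshu.
Attach number plural -khi → thamkhumshukhi.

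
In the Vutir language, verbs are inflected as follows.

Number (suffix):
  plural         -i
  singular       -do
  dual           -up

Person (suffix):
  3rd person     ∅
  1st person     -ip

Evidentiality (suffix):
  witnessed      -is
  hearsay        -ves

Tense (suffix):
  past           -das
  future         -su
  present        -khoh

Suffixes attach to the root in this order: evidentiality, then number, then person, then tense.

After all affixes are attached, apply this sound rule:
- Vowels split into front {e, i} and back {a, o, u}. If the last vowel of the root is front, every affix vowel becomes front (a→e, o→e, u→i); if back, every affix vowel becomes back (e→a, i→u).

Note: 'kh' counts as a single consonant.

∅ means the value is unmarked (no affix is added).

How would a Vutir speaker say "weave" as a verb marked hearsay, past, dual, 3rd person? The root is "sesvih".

sesvihvesipdes

Attach evidentiality hearsay -ves → sesvihves.
Attach number dual -up → sesvihvesup.
person = 3rd person: zero marking, form stays sesvihvesup.
Attach tense past -das → sesvihvesupdas.
Apply vowel harmony: sesvihvesupdas → sesvihvesipdes.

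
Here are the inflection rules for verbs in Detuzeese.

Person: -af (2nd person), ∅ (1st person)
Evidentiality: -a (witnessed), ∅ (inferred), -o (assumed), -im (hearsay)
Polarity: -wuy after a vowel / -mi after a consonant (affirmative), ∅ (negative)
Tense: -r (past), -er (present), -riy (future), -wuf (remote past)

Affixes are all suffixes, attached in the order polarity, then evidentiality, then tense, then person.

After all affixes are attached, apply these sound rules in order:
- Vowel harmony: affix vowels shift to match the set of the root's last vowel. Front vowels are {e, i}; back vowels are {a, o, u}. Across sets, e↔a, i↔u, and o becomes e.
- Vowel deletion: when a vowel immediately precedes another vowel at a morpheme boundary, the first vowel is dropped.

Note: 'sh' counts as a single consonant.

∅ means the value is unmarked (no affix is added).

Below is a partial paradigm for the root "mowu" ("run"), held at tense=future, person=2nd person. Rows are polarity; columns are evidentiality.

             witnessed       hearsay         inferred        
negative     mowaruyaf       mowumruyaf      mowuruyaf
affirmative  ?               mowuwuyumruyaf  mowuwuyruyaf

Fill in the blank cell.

Attach polarity affirmative -wuy (after vowel 'u') → mowuwuy.
Attach evidentiality witnessed -a → mowuwuya.
Attach tense future -riy → mowuwuyariy.
Attach person 2nd person -af → mowuwuyariyaf.
Apply vowel harmony: mowuwuyariyaf → mowuwuyaruyaf.
Vowel deletion: no change.

mowuwuyaruyaf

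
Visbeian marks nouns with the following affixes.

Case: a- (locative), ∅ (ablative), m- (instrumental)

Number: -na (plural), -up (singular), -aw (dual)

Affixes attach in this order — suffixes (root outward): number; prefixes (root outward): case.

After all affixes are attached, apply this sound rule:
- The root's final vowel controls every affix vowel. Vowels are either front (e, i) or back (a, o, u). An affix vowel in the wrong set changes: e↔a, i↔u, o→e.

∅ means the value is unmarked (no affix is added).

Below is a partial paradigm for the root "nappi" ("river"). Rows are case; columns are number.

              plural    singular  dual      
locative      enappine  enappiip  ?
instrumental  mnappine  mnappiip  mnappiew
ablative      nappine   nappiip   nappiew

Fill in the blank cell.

enappiew

Attach case locative a- → anappi.
Attach number dual -aw → anappiaw.
Apply vowel harmony: anappiaw → enappiew.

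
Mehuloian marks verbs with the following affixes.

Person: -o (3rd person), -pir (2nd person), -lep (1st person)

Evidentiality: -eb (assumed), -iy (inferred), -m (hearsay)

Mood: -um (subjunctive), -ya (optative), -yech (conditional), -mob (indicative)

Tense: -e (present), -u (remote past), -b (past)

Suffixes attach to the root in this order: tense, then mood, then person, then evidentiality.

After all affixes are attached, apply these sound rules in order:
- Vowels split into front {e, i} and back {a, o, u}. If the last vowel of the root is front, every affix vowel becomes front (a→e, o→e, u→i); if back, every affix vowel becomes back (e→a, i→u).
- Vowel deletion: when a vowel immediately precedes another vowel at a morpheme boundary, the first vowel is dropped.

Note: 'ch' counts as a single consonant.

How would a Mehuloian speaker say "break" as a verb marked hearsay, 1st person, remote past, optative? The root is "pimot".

Attach tense remote past -u → pimotu.
Attach mood optative -ya → pimotuya.
Attach person 1st person -lep → pimotuyalep.
Attach evidentiality hearsay -m → pimotuyalepm.
Apply vowel harmony: pimotuyalepm → pimotuyalapm.
Vowel deletion: no change.

pimotuyalapm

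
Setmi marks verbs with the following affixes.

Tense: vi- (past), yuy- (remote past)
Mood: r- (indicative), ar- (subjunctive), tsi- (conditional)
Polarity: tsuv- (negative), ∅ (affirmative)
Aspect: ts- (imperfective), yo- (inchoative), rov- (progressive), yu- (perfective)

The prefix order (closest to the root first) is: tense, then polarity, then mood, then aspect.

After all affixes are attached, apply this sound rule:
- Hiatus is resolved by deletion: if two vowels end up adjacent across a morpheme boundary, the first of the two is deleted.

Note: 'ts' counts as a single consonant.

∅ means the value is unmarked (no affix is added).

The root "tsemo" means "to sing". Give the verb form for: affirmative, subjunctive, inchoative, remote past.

Attach tense remote past yuy- → yuytsemo.
polarity = affirmative: zero marking, form stays yuytsemo.
Attach mood subjunctive ar- → aryuytsemo.
Attach aspect inchoative yo- → yoaryuytsemo.
Apply vowel deletion: yoaryuytsemo → yaryuytsemo.

yaryuytsemo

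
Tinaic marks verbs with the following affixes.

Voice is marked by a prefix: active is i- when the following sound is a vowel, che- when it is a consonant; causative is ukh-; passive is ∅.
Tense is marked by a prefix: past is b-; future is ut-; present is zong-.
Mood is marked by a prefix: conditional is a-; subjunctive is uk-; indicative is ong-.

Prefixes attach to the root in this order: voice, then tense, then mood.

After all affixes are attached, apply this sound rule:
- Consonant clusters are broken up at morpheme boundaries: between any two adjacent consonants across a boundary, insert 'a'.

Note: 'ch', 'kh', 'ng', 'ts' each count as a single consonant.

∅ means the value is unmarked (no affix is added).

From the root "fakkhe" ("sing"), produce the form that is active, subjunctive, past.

ukabachefakkhe

Attach voice active che- (before consonant 'f') → chefakkhe.
Attach tense past b- → bchefakkhe.
Attach mood subjunctive uk- → ukbchefakkhe.
Apply epenthesis: ukbchefakkhe → ukabachefakkhe.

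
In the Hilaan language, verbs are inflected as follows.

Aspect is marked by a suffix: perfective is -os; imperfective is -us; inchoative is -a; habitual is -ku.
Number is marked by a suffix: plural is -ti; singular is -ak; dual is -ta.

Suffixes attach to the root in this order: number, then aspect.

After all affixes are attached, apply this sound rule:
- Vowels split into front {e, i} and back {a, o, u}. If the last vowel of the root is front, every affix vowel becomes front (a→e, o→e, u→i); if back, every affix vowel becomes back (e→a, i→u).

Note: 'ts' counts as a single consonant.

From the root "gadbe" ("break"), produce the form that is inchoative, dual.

gadbetee

Attach number dual -ta → gadbeta.
Attach aspect inchoative -a → gadbetaa.
Apply vowel harmony: gadbetaa → gadbetee.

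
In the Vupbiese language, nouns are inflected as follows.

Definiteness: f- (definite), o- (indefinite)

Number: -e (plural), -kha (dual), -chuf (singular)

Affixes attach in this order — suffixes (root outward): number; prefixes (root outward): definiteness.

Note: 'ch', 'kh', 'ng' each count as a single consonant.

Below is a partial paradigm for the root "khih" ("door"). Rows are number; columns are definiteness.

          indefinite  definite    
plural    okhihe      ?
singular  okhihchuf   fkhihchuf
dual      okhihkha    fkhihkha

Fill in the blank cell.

fkhihe

Attach definiteness definite f- → fkhih.
Attach number plural -e → fkhihe.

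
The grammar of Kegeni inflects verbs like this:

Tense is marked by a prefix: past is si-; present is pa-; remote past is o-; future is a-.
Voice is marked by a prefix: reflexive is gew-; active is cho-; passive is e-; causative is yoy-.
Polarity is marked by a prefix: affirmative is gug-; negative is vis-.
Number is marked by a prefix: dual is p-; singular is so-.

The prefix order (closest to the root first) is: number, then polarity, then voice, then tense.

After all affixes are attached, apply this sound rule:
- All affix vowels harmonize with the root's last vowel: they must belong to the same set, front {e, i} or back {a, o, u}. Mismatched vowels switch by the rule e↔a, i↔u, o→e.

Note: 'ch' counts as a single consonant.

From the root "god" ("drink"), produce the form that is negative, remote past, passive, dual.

oavuspgod

Attach number dual p- → pgod.
Attach polarity negative vis- → vispgod.
Attach voice passive e- → evispgod.
Attach tense remote past o- → oevispgod.
Apply vowel harmony: oevispgod → oavuspgod.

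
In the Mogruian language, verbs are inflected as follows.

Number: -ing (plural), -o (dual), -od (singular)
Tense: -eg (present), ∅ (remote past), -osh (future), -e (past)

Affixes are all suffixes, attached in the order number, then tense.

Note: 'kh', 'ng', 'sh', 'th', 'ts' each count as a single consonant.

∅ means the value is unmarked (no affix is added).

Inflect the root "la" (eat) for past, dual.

Attach number dual -o → lao.
Attach tense past -e → laoe.

laoe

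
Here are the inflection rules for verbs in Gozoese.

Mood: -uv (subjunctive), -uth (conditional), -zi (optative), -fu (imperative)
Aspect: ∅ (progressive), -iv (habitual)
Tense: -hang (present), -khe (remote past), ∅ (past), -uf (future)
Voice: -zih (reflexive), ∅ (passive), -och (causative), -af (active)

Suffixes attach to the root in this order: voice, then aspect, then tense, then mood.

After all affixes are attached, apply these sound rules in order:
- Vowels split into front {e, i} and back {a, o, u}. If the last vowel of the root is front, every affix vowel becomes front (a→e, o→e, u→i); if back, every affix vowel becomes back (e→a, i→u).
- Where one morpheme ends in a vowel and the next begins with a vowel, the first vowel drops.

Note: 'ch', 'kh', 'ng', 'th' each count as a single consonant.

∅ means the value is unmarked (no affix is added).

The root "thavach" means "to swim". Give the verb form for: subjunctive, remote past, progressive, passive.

voice = passive: zero marking, form stays thavach.
aspect = progressive: zero marking, form stays thavach.
Attach tense remote past -khe → thavachkhe.
Attach mood subjunctive -uv → thavachkheuv.
Apply vowel harmony: thavachkheuv → thavachkhauv.
Apply vowel deletion: thavachkhauv → thavachkhuv.

thavachkhuv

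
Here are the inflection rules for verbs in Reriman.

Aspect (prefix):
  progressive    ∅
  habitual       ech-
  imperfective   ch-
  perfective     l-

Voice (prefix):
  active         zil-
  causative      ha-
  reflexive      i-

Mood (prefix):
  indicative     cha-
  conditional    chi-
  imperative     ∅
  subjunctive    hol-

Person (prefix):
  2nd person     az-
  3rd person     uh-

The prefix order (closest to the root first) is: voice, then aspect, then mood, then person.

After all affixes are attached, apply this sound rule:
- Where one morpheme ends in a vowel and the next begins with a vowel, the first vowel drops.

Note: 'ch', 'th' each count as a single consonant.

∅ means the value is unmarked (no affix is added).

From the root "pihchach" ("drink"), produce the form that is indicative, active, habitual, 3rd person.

uhchechzilpihchach

Attach voice active zil- → zilpihchach.
Attach aspect habitual ech- → echzilpihchach.
Attach mood indicative cha- → chaechzilpihchach.
Attach person 3rd person uh- → uhchaechzilpihchach.
Apply vowel deletion: uhchaechzilpihchach → uhchechzilpihchach.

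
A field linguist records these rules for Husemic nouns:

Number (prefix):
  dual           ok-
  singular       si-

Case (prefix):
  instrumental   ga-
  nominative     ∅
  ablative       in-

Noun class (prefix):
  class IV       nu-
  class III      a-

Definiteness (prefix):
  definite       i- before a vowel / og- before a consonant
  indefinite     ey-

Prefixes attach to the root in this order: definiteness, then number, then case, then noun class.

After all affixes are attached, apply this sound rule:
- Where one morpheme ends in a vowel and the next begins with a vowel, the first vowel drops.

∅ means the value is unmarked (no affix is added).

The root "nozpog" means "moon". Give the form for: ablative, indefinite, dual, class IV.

Attach definiteness indefinite ey- → eynozpog.
Attach number dual ok- → okeynozpog.
Attach case ablative in- → inokeynozpog.
Attach noun class class IV nu- → nuinokeynozpog.
Apply vowel deletion: nuinokeynozpog → ninokeynozpog.

ninokeynozpog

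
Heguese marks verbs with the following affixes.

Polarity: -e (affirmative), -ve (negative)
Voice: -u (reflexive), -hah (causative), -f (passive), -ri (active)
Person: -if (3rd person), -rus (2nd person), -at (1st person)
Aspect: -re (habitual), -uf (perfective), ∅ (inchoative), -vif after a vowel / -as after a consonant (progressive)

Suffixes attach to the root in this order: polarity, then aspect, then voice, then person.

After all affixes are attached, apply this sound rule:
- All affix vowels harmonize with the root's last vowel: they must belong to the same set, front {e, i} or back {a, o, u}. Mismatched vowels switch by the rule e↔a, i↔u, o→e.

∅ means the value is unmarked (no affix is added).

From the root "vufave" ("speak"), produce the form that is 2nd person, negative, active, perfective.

Attach polarity negative -ve → vufaveve.
Attach aspect perfective -uf → vufaveveuf.
Attach voice active -ri → vufaveveufri.
Attach person 2nd person -rus → vufaveveufrirus.
Apply vowel harmony: vufaveveufrirus → vufaveveifriris.

vufaveveifriris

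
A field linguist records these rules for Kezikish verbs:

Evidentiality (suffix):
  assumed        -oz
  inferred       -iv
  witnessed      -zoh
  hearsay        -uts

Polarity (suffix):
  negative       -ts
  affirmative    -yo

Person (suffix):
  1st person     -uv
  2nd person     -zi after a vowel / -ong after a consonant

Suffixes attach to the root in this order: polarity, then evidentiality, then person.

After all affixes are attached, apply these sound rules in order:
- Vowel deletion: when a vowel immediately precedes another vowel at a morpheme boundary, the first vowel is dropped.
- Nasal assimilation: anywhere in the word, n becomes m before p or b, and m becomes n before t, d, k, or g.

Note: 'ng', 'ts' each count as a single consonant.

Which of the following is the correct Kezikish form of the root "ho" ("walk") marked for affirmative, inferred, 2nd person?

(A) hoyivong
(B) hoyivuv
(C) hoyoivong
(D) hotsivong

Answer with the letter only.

A

Attach polarity affirmative -yo → hoyo.
Attach evidentiality inferred -iv → hoyoiv.
Attach person 2nd person -ong (after consonant 'v') → hoyoivong.
Apply vowel deletion: hoyoivong → hoyivong.
Nasal assimilation: no change.
So the correct form is hoyivong, option (A).
(C) hoyoivong is wrong: it fails to apply the sound rule(s).
(B) hoyivuv is wrong: it uses 1st person instead of 2nd person for person.
(D) hotsivong is wrong: it uses negative instead of affirmative for polarity.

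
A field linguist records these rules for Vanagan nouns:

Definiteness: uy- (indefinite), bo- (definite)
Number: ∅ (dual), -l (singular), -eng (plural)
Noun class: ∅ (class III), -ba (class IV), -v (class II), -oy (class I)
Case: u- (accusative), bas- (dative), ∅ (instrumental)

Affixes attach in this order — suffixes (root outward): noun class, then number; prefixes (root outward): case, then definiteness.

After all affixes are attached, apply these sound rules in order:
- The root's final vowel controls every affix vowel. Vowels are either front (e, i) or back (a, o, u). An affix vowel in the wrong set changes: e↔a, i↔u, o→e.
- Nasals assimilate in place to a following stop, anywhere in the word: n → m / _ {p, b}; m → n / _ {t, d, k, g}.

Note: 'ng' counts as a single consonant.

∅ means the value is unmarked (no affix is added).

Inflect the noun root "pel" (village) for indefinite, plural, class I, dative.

Attach noun class class I -oy → peloy.
Attach case dative bas- → baspeloy.
Attach definiteness indefinite uy- → uybaspeloy.
Attach number plural -eng → uybaspeloyeng.
Apply vowel harmony: uybaspeloyeng → iybespeleyeng.
Nasal assimilation: no change.

iybespeleyeng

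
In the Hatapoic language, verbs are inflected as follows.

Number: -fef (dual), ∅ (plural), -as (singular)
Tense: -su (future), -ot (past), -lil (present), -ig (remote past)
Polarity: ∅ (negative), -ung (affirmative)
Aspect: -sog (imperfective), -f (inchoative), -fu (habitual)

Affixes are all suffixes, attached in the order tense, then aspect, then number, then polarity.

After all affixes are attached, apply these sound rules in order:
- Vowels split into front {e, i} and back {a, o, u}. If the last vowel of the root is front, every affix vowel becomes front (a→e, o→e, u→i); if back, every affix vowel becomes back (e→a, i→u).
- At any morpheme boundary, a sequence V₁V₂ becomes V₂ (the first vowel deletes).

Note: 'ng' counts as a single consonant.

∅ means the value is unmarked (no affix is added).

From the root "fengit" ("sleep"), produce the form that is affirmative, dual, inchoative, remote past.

fengitigffefing

Attach tense remote past -ig → fengitig.
Attach aspect inchoative -f → fengitigf.
Attach number dual -fef → fengitigffef.
Attach polarity affirmative -ung → fengitigffefung.
Apply vowel harmony: fengitigffefung → fengitigffefing.
Vowel deletion: no change.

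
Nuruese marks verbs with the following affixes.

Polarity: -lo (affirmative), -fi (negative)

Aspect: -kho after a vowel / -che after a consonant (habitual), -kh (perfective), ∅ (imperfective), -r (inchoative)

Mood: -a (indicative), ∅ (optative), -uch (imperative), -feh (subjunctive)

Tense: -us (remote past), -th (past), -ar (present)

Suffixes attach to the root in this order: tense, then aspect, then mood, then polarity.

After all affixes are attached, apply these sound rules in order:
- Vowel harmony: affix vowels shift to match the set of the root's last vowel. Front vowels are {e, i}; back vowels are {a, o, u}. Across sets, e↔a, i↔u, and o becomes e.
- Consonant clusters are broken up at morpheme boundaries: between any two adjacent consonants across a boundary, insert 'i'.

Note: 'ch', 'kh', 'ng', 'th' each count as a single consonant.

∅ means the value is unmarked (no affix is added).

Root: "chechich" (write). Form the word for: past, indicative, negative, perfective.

chechichithikhefi

Attach tense past -th → chechichth.
Attach aspect perfective -kh → chechichthkh.
Attach mood indicative -a → chechichthkha.
Attach polarity negative -fi → chechichthkhafi.
Apply vowel harmony: chechichthkhafi → chechichthkhefi.
Apply epenthesis: chechichthkhefi → chechichithikhefi.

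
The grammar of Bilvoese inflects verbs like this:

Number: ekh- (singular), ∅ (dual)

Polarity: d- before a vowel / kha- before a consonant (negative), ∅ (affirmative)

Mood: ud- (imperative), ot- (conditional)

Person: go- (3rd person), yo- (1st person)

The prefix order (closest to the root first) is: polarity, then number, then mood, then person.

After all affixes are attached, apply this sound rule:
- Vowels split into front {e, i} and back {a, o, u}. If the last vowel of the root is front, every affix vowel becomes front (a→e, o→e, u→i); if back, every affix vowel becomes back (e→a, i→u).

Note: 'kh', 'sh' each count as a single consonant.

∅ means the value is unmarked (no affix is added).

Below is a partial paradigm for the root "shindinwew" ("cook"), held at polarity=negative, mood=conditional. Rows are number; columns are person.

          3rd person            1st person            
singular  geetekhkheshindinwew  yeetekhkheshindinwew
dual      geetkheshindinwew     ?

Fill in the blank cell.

Attach polarity negative kha- (before consonant 'sh') → khashindinwew.
number = dual: zero marking, form stays khashindinwew.
Attach mood conditional ot- → otkhashindinwew.
Attach person 1st person yo- → yootkhashindinwew.
Apply vowel harmony: yootkhashindinwew → yeetkheshindinwew.

yeetkheshindinwew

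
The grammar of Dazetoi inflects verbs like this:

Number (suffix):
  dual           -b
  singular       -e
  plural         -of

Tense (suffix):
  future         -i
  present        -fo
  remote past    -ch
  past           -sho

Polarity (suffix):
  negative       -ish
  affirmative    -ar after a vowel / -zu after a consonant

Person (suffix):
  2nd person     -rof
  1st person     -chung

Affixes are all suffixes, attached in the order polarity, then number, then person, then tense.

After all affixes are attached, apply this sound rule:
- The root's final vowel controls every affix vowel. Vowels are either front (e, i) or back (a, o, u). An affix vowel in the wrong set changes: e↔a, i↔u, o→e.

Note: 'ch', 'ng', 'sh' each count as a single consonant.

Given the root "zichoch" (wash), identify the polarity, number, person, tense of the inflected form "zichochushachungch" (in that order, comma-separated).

Segment: zichoch-ish-e-chung-ch.
polarity: -ish → negative.
number: -e → singular.
person: -chung → 1st person.
tense: -ch → remote past.

negative, singular, 1st person, remote past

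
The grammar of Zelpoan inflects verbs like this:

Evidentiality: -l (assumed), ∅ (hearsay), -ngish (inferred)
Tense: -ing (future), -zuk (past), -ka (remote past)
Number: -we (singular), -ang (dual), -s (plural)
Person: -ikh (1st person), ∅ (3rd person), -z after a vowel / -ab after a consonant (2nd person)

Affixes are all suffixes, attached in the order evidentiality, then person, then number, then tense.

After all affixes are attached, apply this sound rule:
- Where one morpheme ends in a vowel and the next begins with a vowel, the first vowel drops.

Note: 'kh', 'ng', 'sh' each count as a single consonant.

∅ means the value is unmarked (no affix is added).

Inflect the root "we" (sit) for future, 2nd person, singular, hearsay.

evidentiality = hearsay: zero marking, form stays we.
Attach person 2nd person -z (after vowel 'e') → wez.
Attach number singular -we → wezwe.
Attach tense future -ing → wezweing.
Apply vowel deletion: wezweing → wezwing.

wezwing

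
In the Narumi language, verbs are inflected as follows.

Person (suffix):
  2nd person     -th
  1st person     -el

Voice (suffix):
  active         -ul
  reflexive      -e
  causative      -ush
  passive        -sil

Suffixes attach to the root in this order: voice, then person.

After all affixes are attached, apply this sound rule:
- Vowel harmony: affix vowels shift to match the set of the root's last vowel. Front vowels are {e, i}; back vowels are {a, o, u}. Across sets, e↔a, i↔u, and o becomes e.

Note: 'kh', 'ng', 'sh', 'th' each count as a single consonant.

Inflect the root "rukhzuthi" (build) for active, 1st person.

rukhzuthiilel

Attach voice active -ul → rukhzuthiul.
Attach person 1st person -el → rukhzuthiulel.
Apply vowel harmony: rukhzuthiulel → rukhzuthiilel.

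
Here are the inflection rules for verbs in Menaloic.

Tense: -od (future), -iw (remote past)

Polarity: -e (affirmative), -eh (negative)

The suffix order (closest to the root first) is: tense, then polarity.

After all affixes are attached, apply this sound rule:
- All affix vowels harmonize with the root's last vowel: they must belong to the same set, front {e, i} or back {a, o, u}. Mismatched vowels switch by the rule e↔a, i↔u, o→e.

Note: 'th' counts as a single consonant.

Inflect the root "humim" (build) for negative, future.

Attach tense future -od → humimod.
Attach polarity negative -eh → humimodeh.
Apply vowel harmony: humimodeh → humimedeh.

humimedeh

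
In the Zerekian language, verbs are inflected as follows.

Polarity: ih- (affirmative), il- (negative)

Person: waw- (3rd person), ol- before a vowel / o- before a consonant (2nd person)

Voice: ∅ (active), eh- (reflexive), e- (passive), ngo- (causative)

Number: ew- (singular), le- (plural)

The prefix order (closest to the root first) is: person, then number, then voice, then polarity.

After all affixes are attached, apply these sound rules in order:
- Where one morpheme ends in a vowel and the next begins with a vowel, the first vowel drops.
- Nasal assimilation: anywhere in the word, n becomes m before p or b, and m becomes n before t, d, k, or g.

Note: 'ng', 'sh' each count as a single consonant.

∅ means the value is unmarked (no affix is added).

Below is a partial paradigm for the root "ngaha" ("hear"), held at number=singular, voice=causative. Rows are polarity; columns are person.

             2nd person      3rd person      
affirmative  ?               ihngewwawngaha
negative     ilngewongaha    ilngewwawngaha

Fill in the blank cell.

ihngewongaha

Attach person 2nd person o- (before consonant 'ng') → ongaha.
Attach number singular ew- → ewongaha.
Attach voice causative ngo- → ngoewongaha.
Attach polarity affirmative ih- → ihngoewongaha.
Apply vowel deletion: ihngoewongaha → ihngewongaha.
Nasal assimilation: no change.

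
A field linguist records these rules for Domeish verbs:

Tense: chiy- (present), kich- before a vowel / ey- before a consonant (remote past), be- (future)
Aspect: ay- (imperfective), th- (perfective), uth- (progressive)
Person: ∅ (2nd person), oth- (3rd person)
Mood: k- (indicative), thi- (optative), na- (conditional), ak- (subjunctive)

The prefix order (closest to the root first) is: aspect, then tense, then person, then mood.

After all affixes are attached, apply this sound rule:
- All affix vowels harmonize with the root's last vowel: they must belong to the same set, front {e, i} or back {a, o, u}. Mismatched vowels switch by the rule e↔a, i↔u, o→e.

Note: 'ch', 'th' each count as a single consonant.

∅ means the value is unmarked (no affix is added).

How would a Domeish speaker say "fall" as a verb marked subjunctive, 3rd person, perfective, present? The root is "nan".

akothchuythnan

Attach aspect perfective th- → thnan.
Attach tense present chiy- → chiythnan.
Attach person 3rd person oth- → othchiythnan.
Attach mood subjunctive ak- → akothchiythnan.
Apply vowel harmony: akothchiythnan → akothchuythnan.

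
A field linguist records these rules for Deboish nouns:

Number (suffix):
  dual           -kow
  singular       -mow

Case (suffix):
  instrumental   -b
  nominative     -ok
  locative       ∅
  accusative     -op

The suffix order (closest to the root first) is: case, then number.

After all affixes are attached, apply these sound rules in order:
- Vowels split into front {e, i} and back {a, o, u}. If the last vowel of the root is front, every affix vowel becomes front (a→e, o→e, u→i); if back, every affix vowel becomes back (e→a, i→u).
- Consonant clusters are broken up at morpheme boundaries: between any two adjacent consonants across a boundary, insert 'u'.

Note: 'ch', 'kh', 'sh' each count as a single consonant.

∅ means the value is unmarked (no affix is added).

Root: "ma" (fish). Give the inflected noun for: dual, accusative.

Attach case accusative -op → maop.
Attach number dual -kow → maopkow.
Vowel harmony: no change.
Apply epenthesis: maopkow → maopukow.

maopukow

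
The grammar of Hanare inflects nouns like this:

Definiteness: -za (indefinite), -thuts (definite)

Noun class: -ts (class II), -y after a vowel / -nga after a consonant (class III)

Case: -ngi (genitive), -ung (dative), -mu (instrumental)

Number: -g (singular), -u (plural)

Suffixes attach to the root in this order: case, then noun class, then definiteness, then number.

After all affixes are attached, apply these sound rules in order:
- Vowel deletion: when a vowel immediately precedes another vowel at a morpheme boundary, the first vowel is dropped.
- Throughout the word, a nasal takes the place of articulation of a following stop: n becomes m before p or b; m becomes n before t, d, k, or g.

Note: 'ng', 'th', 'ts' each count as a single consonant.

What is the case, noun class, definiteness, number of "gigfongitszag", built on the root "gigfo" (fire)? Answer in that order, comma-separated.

Segment: gigfo-ngi-ts-za-g.
case: -ngi → genitive.
noun class: -ts → class II.
definiteness: -za → indefinite.
number: -g → singular.

genitive, class II, indefinite, singular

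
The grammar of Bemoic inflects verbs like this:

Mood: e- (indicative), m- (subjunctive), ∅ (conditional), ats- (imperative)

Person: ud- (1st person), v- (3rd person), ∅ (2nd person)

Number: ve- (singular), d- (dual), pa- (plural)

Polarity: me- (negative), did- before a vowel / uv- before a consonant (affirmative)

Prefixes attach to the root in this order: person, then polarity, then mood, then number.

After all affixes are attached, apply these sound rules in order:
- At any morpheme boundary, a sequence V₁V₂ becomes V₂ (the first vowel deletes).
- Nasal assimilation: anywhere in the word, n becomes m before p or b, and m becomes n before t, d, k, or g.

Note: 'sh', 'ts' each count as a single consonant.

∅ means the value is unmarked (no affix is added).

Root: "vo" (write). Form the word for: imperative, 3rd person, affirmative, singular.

vatsuvvvo

Attach person 3rd person v- → vvo.
Attach polarity affirmative uv- (before consonant 'v') → uvvvo.
Attach mood imperative ats- → atsuvvvo.
Attach number singular ve- → veatsuvvvo.
Apply vowel deletion: veatsuvvvo → vatsuvvvo.
Nasal assimilation: no change.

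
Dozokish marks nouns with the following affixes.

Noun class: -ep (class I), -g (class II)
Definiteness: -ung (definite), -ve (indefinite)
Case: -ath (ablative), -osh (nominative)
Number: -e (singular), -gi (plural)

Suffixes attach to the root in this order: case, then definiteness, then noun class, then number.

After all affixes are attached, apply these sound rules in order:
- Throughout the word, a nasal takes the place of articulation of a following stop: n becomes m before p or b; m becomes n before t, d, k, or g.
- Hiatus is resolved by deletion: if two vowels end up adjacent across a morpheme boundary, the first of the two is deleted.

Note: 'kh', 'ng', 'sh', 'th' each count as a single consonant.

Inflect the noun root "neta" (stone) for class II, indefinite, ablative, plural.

Attach case ablative -ath → netaath.
Attach definiteness indefinite -ve → netaathve.
Attach noun class class II -g → netaathveg.
Attach number plural -gi → netaathveggi.
Nasal assimilation: no change.
Apply vowel deletion: netaathveggi → netathveggi.

netathveggi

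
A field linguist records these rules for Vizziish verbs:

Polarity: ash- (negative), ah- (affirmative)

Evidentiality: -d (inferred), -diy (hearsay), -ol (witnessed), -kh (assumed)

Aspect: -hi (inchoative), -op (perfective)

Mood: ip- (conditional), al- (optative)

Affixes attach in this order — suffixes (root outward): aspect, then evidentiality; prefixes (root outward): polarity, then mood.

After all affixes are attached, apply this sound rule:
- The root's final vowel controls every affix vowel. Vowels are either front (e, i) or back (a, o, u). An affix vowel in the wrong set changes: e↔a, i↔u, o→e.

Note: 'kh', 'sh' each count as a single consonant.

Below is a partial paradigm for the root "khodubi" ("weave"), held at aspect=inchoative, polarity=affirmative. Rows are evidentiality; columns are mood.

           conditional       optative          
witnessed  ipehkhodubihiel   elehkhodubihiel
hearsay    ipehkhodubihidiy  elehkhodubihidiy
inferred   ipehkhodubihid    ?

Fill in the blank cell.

Attach aspect inchoative -hi → khodubihi.
Attach polarity affirmative ah- → ahkhodubihi.
Attach evidentiality inferred -d → ahkhodubihid.
Attach mood optative al- → alahkhodubihid.
Apply vowel harmony: alahkhodubihid → elehkhodubihid.

elehkhodubihid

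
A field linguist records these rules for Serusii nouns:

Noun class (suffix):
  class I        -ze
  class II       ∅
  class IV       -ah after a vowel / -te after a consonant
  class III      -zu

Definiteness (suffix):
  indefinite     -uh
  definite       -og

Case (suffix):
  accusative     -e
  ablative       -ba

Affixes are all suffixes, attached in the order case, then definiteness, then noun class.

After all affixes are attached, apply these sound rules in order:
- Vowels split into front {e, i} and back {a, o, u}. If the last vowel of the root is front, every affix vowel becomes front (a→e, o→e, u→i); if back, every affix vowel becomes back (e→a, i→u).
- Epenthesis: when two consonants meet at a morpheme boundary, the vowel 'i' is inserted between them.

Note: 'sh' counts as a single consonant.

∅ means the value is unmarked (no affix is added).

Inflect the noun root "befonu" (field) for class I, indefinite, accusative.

befonuauhiza

Attach case accusative -e → befonue.
Attach definiteness indefinite -uh → befonueuh.
Attach noun class class I -ze → befonueuhze.
Apply vowel harmony: befonueuhze → befonuauhza.
Apply epenthesis: befonuauhza → befonuauhiza.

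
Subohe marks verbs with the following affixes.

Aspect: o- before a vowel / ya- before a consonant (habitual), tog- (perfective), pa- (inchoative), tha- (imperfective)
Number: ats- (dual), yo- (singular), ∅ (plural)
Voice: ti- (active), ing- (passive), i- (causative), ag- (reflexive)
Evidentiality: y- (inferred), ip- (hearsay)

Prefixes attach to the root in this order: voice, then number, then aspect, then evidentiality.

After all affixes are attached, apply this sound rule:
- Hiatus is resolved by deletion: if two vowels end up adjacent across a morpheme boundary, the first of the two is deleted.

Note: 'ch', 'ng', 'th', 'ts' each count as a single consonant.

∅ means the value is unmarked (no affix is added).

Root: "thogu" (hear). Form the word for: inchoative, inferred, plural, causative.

Attach voice causative i- → ithogu.
number = plural: zero marking, form stays ithogu.
Attach aspect inchoative pa- → paithogu.
Attach evidentiality inferred y- → ypaithogu.
Apply vowel deletion: ypaithogu → ypithogu.

ypithogu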